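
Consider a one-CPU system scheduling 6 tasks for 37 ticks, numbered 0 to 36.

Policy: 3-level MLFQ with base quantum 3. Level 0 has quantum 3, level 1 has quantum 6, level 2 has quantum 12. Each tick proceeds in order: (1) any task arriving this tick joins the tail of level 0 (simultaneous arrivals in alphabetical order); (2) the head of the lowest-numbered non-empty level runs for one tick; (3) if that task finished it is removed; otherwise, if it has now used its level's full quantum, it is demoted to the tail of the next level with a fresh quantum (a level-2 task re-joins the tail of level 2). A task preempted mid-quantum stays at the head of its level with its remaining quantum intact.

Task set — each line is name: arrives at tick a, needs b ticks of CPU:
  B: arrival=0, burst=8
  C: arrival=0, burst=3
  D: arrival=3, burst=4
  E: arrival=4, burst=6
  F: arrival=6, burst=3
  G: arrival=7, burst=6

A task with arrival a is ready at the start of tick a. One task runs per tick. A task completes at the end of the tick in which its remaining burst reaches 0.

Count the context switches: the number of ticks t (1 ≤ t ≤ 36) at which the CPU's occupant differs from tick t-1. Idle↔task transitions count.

context switches = 10

t=0: L0/L1/L2 = BC/-/- → run B
t=1: L0/L1/L2 = BC/-/- → run B
t=2: L0/L1/L2 = BC/-/- → run B
t=3: L0/L1/L2 = CD/B/- → run C
t=4: L0/L1/L2 = CDE/B/- → run C
t=5: L0/L1/L2 = CDE/B/- → run C
t=6: L0/L1/L2 = DEF/B/- → run D
t=7: L0/L1/L2 = DEFG/B/- → run D
t=8: L0/L1/L2 = DEFG/B/- → run D
t=9: L0/L1/L2 = EFG/BD/- → run E
t=10: L0/L1/L2 = EFG/BD/- → run E
t=11: L0/L1/L2 = EFG/BD/- → run E
t=12: L0/L1/L2 = FG/BDE/- → run F
t=13: L0/L1/L2 = FG/BDE/- → run F
t=14: L0/L1/L2 = FG/BDE/- → run F
t=15: L0/L1/L2 = G/BDE/- → run G
t=16: L0/L1/L2 = G/BDE/- → run G
t=17: L0/L1/L2 = G/BDE/- → run G
t=18: L0/L1/L2 = -/BDEG/- → run B
t=19: L0/L1/L2 = -/BDEG/- → run B
t=20: L0/L1/L2 = -/BDEG/- → run B
t=21: L0/L1/L2 = -/BDEG/- → run B
t=22: L0/L1/L2 = -/BDEG/- → run B
t=23: L0/L1/L2 = -/DEG/- → run D
t=24: L0/L1/L2 = -/EG/- → run E
t=25: L0/L1/L2 = -/EG/- → run E
t=26: L0/L1/L2 = -/EG/- → run E
t=27: L0/L1/L2 = -/G/- → run G
t=28: L0/L1/L2 = -/G/- → run G
t=29: L0/L1/L2 = -/G/- → run G
t=30: (idle)
t=31: (idle)
t=32: (idle)
t=33: (idle)
t=34: (idle)
t=35: (idle)
t=36: (idle)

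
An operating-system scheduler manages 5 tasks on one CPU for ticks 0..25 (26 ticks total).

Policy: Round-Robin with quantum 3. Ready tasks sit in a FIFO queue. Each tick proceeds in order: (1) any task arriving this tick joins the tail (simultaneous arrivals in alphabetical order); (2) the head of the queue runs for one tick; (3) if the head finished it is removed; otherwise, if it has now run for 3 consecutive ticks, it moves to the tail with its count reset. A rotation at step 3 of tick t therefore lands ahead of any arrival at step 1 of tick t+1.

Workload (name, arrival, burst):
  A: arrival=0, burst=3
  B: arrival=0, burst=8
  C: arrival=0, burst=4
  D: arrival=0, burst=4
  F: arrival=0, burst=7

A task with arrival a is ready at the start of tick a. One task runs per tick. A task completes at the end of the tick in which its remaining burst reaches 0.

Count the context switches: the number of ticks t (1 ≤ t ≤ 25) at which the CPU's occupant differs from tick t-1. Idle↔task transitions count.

context switches = 10

t=0: queue=[A,B,C,D,F] q_used=0 → run A
t=1: queue=[A,B,C,D,F] q_used=1 → run A
t=2: queue=[A,B,C,D,F] q_used=2 → run A
t=3: queue=[B,C,D,F] q_used=0 → run B
t=4: queue=[B,C,D,F] q_used=1 → run B
t=5: queue=[B,C,D,F] q_used=2 → run B
t=6: queue=[C,D,F,B] q_used=0 → run C
t=7: queue=[C,D,F,B] q_used=1 → run C
t=8: queue=[C,D,F,B] q_used=2 → run C
t=9: queue=[D,F,B,C] q_used=0 → run D
t=10: queue=[D,F,B,C] q_used=1 → run D
t=11: queue=[D,F,B,C] q_used=2 → run D
t=12: queue=[F,B,C,D] q_used=0 → run F
t=13: queue=[F,B,C,D] q_used=1 → run F
t=14: queue=[F,B,C,D] q_used=2 → run F
t=15: queue=[B,C,D,F] q_used=0 → run B
t=16: queue=[B,C,D,F] q_used=1 → run B
t=17: queue=[B,C,D,F] q_used=2 → run B
t=18: queue=[C,D,F,B] q_used=0 → run C
t=19: queue=[D,F,B] q_used=0 → run D
t=20: queue=[F,B] q_used=0 → run F
t=21: queue=[F,B] q_used=1 → run F
t=22: queue=[F,B] q_used=2 → run F
t=23: queue=[B,F] q_used=0 → run B
t=24: queue=[B,F] q_used=1 → run B
t=25: queue=[F] q_used=0 → run F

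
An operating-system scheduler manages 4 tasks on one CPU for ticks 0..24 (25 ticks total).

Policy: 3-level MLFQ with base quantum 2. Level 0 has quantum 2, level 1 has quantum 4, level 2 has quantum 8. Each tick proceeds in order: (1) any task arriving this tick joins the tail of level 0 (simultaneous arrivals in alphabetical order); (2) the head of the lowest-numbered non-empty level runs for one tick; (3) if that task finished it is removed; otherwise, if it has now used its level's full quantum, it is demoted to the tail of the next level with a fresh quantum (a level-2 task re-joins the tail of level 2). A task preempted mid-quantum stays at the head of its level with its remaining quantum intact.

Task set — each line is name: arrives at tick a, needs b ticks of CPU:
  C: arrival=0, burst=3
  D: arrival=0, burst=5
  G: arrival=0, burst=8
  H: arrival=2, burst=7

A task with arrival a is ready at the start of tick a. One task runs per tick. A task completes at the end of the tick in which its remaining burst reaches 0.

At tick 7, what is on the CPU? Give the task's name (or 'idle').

t=0: L0/L1/L2 = CDG/-/- → run C
t=1: L0/L1/L2 = CDG/-/- → run C
t=2: L0/L1/L2 = DGH/C/- → run D
t=3: L0/L1/L2 = DGH/C/- → run D
t=4: L0/L1/L2 = GH/CD/- → run G
t=5: L0/L1/L2 = GH/CD/- → run G
t=6: L0/L1/L2 = H/CDG/- → run H
t=7: L0/L1/L2 = H/CDG/- → run H
t=8: L0/L1/L2 = -/CDGH/- → run C
t=9: L0/L1/L2 = -/DGH/- → run D
t=10: L0/L1/L2 = -/DGH/- → run D
t=11: L0/L1/L2 = -/DGH/- → run D
t=12: L0/L1/L2 = -/GH/- → run G
t=13: L0/L1/L2 = -/GH/- → run G
t=14: L0/L1/L2 = -/GH/- → run G
t=15: L0/L1/L2 = -/GH/- → run G
t=16: L0/L1/L2 = -/H/G → run H
t=17: L0/L1/L2 = -/H/G → run H
t=18: L0/L1/L2 = -/H/G → run H
t=19: L0/L1/L2 = -/H/G → run H
t=20: L0/L1/L2 = -/-/GH → run G
t=21: L0/L1/L2 = -/-/GH → run G
t=22: L0/L1/L2 = -/-/H → run H
t=23: (idle)
t=24: (idle)

running at tick 7 = H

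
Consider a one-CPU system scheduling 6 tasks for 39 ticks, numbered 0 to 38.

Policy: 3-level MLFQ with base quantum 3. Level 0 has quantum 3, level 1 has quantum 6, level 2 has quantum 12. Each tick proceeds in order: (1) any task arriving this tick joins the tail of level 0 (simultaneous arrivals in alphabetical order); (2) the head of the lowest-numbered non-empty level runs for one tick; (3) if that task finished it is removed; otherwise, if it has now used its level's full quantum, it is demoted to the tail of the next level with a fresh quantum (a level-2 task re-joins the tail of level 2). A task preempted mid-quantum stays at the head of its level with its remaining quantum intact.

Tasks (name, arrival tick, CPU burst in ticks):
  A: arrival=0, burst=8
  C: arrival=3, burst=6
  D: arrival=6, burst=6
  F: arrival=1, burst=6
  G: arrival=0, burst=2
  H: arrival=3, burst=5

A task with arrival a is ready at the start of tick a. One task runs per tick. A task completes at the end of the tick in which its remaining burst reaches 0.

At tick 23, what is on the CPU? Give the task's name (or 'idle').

t=0: L0/L1/L2 = AG/-/- → run A
t=1: L0/L1/L2 = AGF/-/- → run A
t=2: L0/L1/L2 = AGF/-/- → run A
t=3: L0/L1/L2 = GFCH/A/- → run G
t=4: L0/L1/L2 = GFCH/A/- → run G
t=5: L0/L1/L2 = FCH/A/- → run F
t=6: L0/L1/L2 = FCHD/A/- → run F
t=7: L0/L1/L2 = FCHD/A/- → run F
t=8: L0/L1/L2 = CHD/AF/- → run C
t=9: L0/L1/L2 = CHD/AF/- → run C
t=10: L0/L1/L2 = CHD/AF/- → run C
t=11: L0/L1/L2 = HD/AFC/- → run H
t=12: L0/L1/L2 = HD/AFC/- → run H
t=13: L0/L1/L2 = HD/AFC/- → run H
t=14: L0/L1/L2 = D/AFCH/- → run D
t=15: L0/L1/L2 = D/AFCH/- → run D
t=16: L0/L1/L2 = D/AFCH/- → run D
t=17: L0/L1/L2 = -/AFCHD/- → run A
t=18: L0/L1/L2 = -/AFCHD/- → run A
t=19: L0/L1/L2 = -/AFCHD/- → run A
t=20: L0/L1/L2 = -/AFCHD/- → run A
t=21: L0/L1/L2 = -/AFCHD/- → run A
t=22: L0/L1/L2 = -/FCHD/- → run F
t=23: L0/L1/L2 = -/FCHD/- → run F
t=24: L0/L1/L2 = -/FCHD/- → run F
t=25: L0/L1/L2 = -/CHD/- → run C
t=26: L0/L1/L2 = -/CHD/- → run C
t=27: L0/L1/L2 = -/CHD/- → run C
t=28: L0/L1/L2 = -/HD/- → run H
t=29: L0/L1/L2 = -/HD/- → run H
t=30: L0/L1/L2 = -/D/- → run D
t=31: L0/L1/L2 = -/D/- → run D
t=32: L0/L1/L2 = -/D/- → run D
t=33: (idle)
t=34: (idle)
t=35: (idle)
t=36: (idle)
t=37: (idle)
t=38: (idle)

running at tick 23 = F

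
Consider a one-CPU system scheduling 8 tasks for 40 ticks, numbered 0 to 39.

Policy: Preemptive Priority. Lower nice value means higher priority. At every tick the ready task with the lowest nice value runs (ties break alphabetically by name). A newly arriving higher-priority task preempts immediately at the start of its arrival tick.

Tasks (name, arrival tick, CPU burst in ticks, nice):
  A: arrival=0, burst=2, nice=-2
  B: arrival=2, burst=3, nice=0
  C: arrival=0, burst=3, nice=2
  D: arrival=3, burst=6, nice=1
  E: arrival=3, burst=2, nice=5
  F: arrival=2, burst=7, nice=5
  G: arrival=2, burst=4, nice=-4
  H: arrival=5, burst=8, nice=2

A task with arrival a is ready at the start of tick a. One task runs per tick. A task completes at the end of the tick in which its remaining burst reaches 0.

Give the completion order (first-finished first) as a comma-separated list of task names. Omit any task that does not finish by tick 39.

t=0: ready={A,C} → run A
t=1: ready={A,C} → run A
t=2: ready={B,C,F,G} → run G
t=3: ready={B,C,D,E,F,G} → run G
t=4: ready={B,C,D,E,F,G} → run G
t=5: ready={B,C,D,E,F,G,H} → run G
t=6: ready={B,C,D,E,F,H} → run B
t=7: ready={B,C,D,E,F,H} → run B
t=8: ready={B,C,D,E,F,H} → run B
t=9: ready={C,D,E,F,H} → run D
t=10: ready={C,D,E,F,H} → run D
t=11: ready={C,D,E,F,H} → run D
t=12: ready={C,D,E,F,H} → run D
t=13: ready={C,D,E,F,H} → run D
t=14: ready={C,D,E,F,H} → run D
t=15: ready={C,E,F,H} → run C
t=16: ready={C,E,F,H} → run C
t=17: ready={C,E,F,H} → run C
t=18: ready={E,F,H} → run H
t=19: ready={E,F,H} → run H
t=20: ready={E,F,H} → run H
t=21: ready={E,F,H} → run H
t=22: ready={E,F,H} → run H
t=23: ready={E,F,H} → run H
t=24: ready={E,F,H} → run H
t=25: ready={E,F,H} → run H
t=26: ready={E,F} → run E
t=27: ready={E,F} → run E
t=28: ready={F} → run F
t=29: ready={F} → run F
t=30: ready={F} → run F
t=31: ready={F} → run F
t=32: ready={F} → run F
t=33: ready={F} → run F
t=34: ready={F} → run F
t=35: (idle)
t=36: (idle)
t=37: (idle)
t=38: (idle)
t=39: (idle)

completion order = A, G, B, D, C, H, E, F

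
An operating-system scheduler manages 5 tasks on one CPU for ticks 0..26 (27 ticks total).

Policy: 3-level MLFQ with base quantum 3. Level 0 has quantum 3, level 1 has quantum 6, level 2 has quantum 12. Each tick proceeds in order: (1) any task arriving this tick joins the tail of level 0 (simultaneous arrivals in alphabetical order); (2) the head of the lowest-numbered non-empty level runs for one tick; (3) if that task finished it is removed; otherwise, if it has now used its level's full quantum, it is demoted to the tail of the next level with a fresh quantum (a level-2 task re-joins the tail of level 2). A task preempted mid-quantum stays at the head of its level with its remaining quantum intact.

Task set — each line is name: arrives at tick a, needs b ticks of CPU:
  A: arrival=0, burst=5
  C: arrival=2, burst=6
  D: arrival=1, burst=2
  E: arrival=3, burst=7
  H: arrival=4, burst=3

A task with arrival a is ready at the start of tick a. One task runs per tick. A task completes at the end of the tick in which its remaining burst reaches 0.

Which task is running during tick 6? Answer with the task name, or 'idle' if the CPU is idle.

t=0: L0/L1/L2 = A/-/- → run A
t=1: L0/L1/L2 = AD/-/- → run A
t=2: L0/L1/L2 = ADC/-/- → run A
t=3: L0/L1/L2 = DCE/A/- → run D
t=4: L0/L1/L2 = DCEH/A/- → run D
t=5: L0/L1/L2 = CEH/A/- → run C
t=6: L0/L1/L2 = CEH/A/- → run C
t=7: L0/L1/L2 = CEH/A/- → run C
t=8: L0/L1/L2 = EH/AC/- → run E
t=9: L0/L1/L2 = EH/AC/- → run E
t=10: L0/L1/L2 = EH/AC/- → run E
t=11: L0/L1/L2 = H/ACE/- → run H
t=12: L0/L1/L2 = H/ACE/- → run H
t=13: L0/L1/L2 = H/ACE/- → run H
t=14: L0/L1/L2 = -/ACE/- → run A
t=15: L0/L1/L2 = -/ACE/- → run A
t=16: L0/L1/L2 = -/CE/- → run C
t=17: L0/L1/L2 = -/CE/- → run C
t=18: L0/L1/L2 = -/CE/- → run C
t=19: L0/L1/L2 = -/E/- → run E
t=20: L0/L1/L2 = -/E/- → run E
t=21: L0/L1/L2 = -/E/- → run E
t=22: L0/L1/L2 = -/E/- → run E
t=23: (idle)
t=24: (idle)
t=25: (idle)
t=26: (idle)

running at tick 6 = C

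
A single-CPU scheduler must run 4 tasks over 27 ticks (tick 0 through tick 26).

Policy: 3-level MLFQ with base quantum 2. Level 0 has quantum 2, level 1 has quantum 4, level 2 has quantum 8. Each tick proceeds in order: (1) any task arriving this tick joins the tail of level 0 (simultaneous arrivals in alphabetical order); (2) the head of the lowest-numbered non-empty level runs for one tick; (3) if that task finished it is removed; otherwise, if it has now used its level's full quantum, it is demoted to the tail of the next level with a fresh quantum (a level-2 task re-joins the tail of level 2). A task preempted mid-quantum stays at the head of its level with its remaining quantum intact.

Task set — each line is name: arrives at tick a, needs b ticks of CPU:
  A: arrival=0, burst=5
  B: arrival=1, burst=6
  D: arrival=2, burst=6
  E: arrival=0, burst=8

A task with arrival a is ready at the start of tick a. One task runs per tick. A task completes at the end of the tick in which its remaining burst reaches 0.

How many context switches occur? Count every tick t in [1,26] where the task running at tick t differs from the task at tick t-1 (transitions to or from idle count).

t=0: L0/L1/L2 = AE/-/- → run A
t=1: L0/L1/L2 = AEB/-/- → run A
t=2: L0/L1/L2 = EBD/A/- → run E
t=3: L0/L1/L2 = EBD/A/- → run E
t=4: L0/L1/L2 = BD/AE/- → run B
t=5: L0/L1/L2 = BD/AE/- → run B
t=6: L0/L1/L2 = D/AEB/- → run D
t=7: L0/L1/L2 = D/AEB/- → run D
t=8: L0/L1/L2 = -/AEBD/- → run A
t=9: L0/L1/L2 = -/AEBD/- → run A
t=10: L0/L1/L2 = -/AEBD/- → run A
t=11: L0/L1/L2 = -/EBD/- → run E
t=12: L0/L1/L2 = -/EBD/- → run E
t=13: L0/L1/L2 = -/EBD/- → run E
t=14: L0/L1/L2 = -/EBD/- → run E
t=15: L0/L1/L2 = -/BD/E → run B
t=16: L0/L1/L2 = -/BD/E → run B
t=17: L0/L1/L2 = -/BD/E → run B
t=18: L0/L1/L2 = -/BD/E → run B
t=19: L0/L1/L2 = -/D/E → run D
t=20: L0/L1/L2 = -/D/E → run D
t=21: L0/L1/L2 = -/D/E → run D
t=22: L0/L1/L2 = -/D/E → run D
t=23: L0/L1/L2 = -/-/E → run E
t=24: L0/L1/L2 = -/-/E → run E
t=25: (idle)
t=26: (idle)

context switches = 9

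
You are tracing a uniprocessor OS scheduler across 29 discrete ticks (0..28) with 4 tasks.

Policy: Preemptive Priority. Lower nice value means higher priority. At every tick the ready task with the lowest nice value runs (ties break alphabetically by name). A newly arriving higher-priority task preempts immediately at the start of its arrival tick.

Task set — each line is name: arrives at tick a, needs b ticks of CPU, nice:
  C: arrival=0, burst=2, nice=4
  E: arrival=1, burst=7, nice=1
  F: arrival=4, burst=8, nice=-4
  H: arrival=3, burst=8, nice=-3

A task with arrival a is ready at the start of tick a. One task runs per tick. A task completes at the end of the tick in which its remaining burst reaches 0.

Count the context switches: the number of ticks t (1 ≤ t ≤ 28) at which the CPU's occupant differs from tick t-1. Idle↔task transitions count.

context switches = 7

t=0: ready={C} → run C
t=1: ready={C,E} → run E
t=2: ready={C,E} → run E
t=3: ready={C,E,H} → run H
t=4: ready={C,E,F,H} → run F
t=5: ready={C,E,F,H} → run F
t=6: ready={C,E,F,H} → run F
t=7: ready={C,E,F,H} → run F
t=8: ready={C,E,F,H} → run F
t=9: ready={C,E,F,H} → run F
t=10: ready={C,E,F,H} → run F
t=11: ready={C,E,F,H} → run F
t=12: ready={C,E,H} → run H
t=13: ready={C,E,H} → run H
t=14: ready={C,E,H} → run H
t=15: ready={C,E,H} → run H
t=16: ready={C,E,H} → run H
t=17: ready={C,E,H} → run H
t=18: ready={C,E,H} → run H
t=19: ready={C,E} → run E
t=20: ready={C,E} → run E
t=21: ready={C,E} → run E
t=22: ready={C,E} → run E
t=23: ready={C,E} → run E
t=24: ready={C} → run C
t=25: (idle)
t=26: (idle)
t=27: (idle)
t=28: (idle)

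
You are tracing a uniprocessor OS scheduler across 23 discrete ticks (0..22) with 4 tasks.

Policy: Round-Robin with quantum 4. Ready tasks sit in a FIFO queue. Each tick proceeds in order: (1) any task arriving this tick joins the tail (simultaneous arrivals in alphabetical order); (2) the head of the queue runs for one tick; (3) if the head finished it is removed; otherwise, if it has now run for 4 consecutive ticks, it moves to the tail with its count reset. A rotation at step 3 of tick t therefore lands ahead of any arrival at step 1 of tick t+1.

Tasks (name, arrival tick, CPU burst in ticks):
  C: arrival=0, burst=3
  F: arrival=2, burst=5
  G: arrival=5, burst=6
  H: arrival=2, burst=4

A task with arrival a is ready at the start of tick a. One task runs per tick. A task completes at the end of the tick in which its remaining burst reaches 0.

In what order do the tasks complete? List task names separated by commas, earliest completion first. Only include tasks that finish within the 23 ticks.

completion order = C, H, F, G

t=0: queue=[C] q_used=0 → run C
t=1: queue=[C] q_used=1 → run C
t=2: queue=[C,F,H] q_used=2 → run C
t=3: queue=[F,H] q_used=0 → run F
t=4: queue=[F,H] q_used=1 → run F
t=5: queue=[F,H,G] q_used=2 → run F
t=6: queue=[F,H,G] q_used=3 → run F
t=7: queue=[H,G,F] q_used=0 → run H
t=8: queue=[H,G,F] q_used=1 → run H
t=9: queue=[H,G,F] q_used=2 → run H
t=10: queue=[H,G,F] q_used=3 → run H
t=11: queue=[G,F] q_used=0 → run G
t=12: queue=[G,F] q_used=1 → run G
t=13: queue=[G,F] q_used=2 → run G
t=14: queue=[G,F] q_used=3 → run G
t=15: queue=[F,G] q_used=0 → run F
t=16: queue=[G] q_used=0 → run G
t=17: queue=[G] q_used=1 → run G
t=18: (idle)
t=19: (idle)
t=20: (idle)
t=21: (idle)
t=22: (idle)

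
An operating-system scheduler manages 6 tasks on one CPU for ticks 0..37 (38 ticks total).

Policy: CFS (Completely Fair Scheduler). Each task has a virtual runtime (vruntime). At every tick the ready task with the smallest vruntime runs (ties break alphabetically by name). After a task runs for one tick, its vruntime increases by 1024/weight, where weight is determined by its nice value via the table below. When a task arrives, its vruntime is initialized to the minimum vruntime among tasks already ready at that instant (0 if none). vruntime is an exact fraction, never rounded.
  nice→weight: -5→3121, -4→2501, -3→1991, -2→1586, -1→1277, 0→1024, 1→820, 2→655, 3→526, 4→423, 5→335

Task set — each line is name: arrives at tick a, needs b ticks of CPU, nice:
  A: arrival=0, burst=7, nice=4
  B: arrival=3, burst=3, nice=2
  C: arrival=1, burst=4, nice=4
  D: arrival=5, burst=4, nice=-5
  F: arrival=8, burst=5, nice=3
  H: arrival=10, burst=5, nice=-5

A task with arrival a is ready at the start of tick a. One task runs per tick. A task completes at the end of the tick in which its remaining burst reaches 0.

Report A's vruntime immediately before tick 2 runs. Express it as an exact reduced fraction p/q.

vruntime(A, start of tick 2) = 2048/423

t=0: vr[A=0] → run A
t=1: vr[A=1024/423 C=1024/423] → run A
t=2: vr[A=2048/423 C=1024/423] → run C
t=3: vr[A=2048/423 B=2048/423 C=2048/423] → run A
t=4: vr[A=1024/141 B=2048/423 C=2048/423] → run B
t=5: vr[A=1024/141 B=1774592/277065 C=2048/423 D=2048/423] → run C
t=6: vr[A=1024/141 B=1774592/277065 C=1024/141 D=2048/423] → run D
t=7: vr[A=1024/141 B=1774592/277065 C=1024/141 D=6824960/1320183] → run D
t=8: vr[A=1024/141 B=1774592/277065 C=1024/141 D=7258112/1320183 F=7258112/1320183] → run D
t=9: vr[A=1024/141 B=1774592/277065 C=1024/141 D=7691264/1320183 F=7258112/1320183] → run F
t=10: vr[A=1024/141 B=1774592/277065 C=1024/141 D=7691264/1320183 F=2584817152/347208129 H=7691264/1320183] → run D
t=11: vr[A=1024/141 B=1774592/277065 C=1024/141 F=2584817152/347208129 H=7691264/1320183] → run H
t=12: vr[A=1024/141 B=1774592/277065 C=1024/141 F=2584817152/347208129 H=8124416/1320183] → run H
t=13: vr[A=1024/141 B=1774592/277065 C=1024/141 F=2584817152/347208129 H=8557568/1320183] → run B
t=14: vr[A=1024/141 B=2207744/277065 C=1024/141 F=2584817152/347208129 H=8557568/1320183] → run H
t=15: vr[A=1024/141 B=2207744/277065 C=1024/141 F=2584817152/347208129 H=8990720/1320183] → run H
t=16: vr[A=1024/141 B=2207744/277065 C=1024/141 F=2584817152/347208129 H=9423872/1320183] → run H
t=17: vr[A=1024/141 B=2207744/277065 C=1024/141 F=2584817152/347208129] → run A
t=18: vr[A=4096/423 B=2207744/277065 C=1024/141 F=2584817152/347208129] → run C
t=19: vr[A=4096/423 B=2207744/277065 C=4096/423 F=2584817152/347208129] → run F
t=20: vr[A=4096/423 B=2207744/277065 C=4096/423 F=3260750848/347208129] → run B
t=21: vr[A=4096/423 C=4096/423 F=3260750848/347208129] → run F
t=22: vr[A=4096/423 C=4096/423 F=3936684544/347208129] → run A
t=23: vr[A=5120/423 C=4096/423 F=3936684544/347208129] → run C
t=24: vr[A=5120/423 F=3936684544/347208129] → run F
t=25: vr[A=5120/423 F=4612618240/347208129] → run A
t=26: vr[A=2048/141 F=4612618240/347208129] → run F
t=27: vr[A=2048/141] → run A
t=28: (idle)
t=29: (idle)
t=30: (idle)
t=31: (idle)
t=32: (idle)
t=33: (idle)
t=34: (idle)
t=35: (idle)
t=36: (idle)
t=37: (idle)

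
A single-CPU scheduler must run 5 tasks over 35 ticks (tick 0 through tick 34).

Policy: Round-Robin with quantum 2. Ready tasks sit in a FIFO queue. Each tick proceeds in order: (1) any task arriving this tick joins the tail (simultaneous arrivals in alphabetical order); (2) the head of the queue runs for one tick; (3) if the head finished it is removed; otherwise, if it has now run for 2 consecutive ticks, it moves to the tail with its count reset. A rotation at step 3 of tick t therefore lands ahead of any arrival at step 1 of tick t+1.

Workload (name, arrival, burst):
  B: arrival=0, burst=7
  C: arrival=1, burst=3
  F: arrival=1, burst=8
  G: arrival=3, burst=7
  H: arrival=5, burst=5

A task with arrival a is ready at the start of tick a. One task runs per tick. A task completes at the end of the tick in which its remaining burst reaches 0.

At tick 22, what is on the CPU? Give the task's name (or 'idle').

t=0: queue=[B] q_used=0 → run B
t=1: queue=[B,C,F] q_used=1 → run B
t=2: queue=[C,F,B] q_used=0 → run C
t=3: queue=[C,F,B,G] q_used=1 → run C
t=4: queue=[F,B,G,C] q_used=0 → run F
t=5: queue=[F,B,G,C,H] q_used=1 → run F
t=6: queue=[B,G,C,H,F] q_used=0 → run B
t=7: queue=[B,G,C,H,F] q_used=1 → run B
t=8: queue=[G,C,H,F,B] q_used=0 → run G
t=9: queue=[G,C,H,F,B] q_used=1 → run G
t=10: queue=[C,H,F,B,G] q_used=0 → run C
t=11: queue=[H,F,B,G] q_used=0 → run H
t=12: queue=[H,F,B,G] q_used=1 → run H
t=13: queue=[F,B,G,H] q_used=0 → run F
t=14: queue=[F,B,G,H] q_used=1 → run F
t=15: queue=[B,G,H,F] q_used=0 → run B
t=16: queue=[B,G,H,F] q_used=1 → run B
t=17: queue=[G,H,F,B] q_used=0 → run G
t=18: queue=[G,H,F,B] q_used=1 → run G
t=19: queue=[H,F,B,G] q_used=0 → run H
t=20: queue=[H,F,B,G] q_used=1 → run H
t=21: queue=[F,B,G,H] q_used=0 → run F
t=22: queue=[F,B,G,H] q_used=1 → run F
t=23: queue=[B,G,H,F] q_used=0 → run B
t=24: queue=[G,H,F] q_used=0 → run G
t=25: queue=[G,H,F] q_used=1 → run G
t=26: queue=[H,F,G] q_used=0 → run H
t=27: queue=[F,G] q_used=0 → run F
t=28: queue=[F,G] q_used=1 → run F
t=29: queue=[G] q_used=0 → run G
t=30: (idle)
t=31: (idle)
t=32: (idle)
t=33: (idle)
t=34: (idle)

running at tick 22 = F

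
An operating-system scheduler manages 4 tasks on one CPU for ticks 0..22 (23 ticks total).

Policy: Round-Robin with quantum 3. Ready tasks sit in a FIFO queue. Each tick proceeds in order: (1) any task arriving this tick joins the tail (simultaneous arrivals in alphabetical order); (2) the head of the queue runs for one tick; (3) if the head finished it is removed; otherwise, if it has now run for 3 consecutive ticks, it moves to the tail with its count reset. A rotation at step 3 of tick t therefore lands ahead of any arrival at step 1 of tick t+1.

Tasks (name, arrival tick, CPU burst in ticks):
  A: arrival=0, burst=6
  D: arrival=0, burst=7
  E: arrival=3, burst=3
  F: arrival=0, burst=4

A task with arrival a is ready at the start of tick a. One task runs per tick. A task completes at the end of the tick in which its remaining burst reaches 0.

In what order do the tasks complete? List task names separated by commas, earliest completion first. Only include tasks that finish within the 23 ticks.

completion order = A, E, F, D

t=0: queue=[A,D,F] q_used=0 → run A
t=1: queue=[A,D,F] q_used=1 → run A
t=2: queue=[A,D,F] q_used=2 → run A
t=3: queue=[D,F,A,E] q_used=0 → run D
t=4: queue=[D,F,A,E] q_used=1 → run D
t=5: queue=[D,F,A,E] q_used=2 → run D
t=6: queue=[F,A,E,D] q_used=0 → run F
t=7: queue=[F,A,E,D] q_used=1 → run F
t=8: queue=[F,A,E,D] q_used=2 → run F
t=9: queue=[A,E,D,F] q_used=0 → run A
t=10: queue=[A,E,D,F] q_used=1 → run A
t=11: queue=[A,E,D,F] q_used=2 → run A
t=12: queue=[E,D,F] q_used=0 → run E
t=13: queue=[E,D,F] q_used=1 → run E
t=14: queue=[E,D,F] q_used=2 → run E
t=15: queue=[D,F] q_used=0 → run D
t=16: queue=[D,F] q_used=1 → run D
t=17: queue=[D,F] q_used=2 → run D
t=18: queue=[F,D] q_used=0 → run F
t=19: queue=[D] q_used=0 → run D
t=20: (idle)
t=21: (idle)
t=22: (idle)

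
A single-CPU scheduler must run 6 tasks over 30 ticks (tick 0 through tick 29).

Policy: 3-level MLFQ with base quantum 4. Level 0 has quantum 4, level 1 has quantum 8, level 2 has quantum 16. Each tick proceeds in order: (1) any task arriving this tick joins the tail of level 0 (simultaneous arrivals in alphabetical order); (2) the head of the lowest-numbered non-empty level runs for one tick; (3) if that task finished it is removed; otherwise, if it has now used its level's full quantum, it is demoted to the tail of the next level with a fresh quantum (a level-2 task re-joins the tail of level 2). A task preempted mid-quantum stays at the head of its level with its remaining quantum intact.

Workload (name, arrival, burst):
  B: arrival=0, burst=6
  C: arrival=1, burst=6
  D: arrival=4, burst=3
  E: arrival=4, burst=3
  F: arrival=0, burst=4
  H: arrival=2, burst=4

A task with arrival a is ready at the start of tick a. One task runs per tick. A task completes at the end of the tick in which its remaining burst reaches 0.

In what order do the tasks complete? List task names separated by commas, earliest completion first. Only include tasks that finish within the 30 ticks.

completion order = F, H, D, E, B, C

t=0: L0/L1/L2 = BF/-/- → run B
t=1: L0/L1/L2 = BFC/-/- → run B
t=2: L0/L1/L2 = BFCH/-/- → run B
t=3: L0/L1/L2 = BFCH/-/- → run B
t=4: L0/L1/L2 = FCHDE/B/- → run F
t=5: L0/L1/L2 = FCHDE/B/- → run F
t=6: L0/L1/L2 = FCHDE/B/- → run F
t=7: L0/L1/L2 = FCHDE/B/- → run F
t=8: L0/L1/L2 = CHDE/B/- → run C
t=9: L0/L1/L2 = CHDE/B/- → run C
t=10: L0/L1/L2 = CHDE/B/- → run C
t=11: L0/L1/L2 = CHDE/B/- → run C
t=12: L0/L1/L2 = HDE/BC/- → run H
t=13: L0/L1/L2 = HDE/BC/- → run H
t=14: L0/L1/L2 = HDE/BC/- → run H
t=15: L0/L1/L2 = HDE/BC/- → run H
t=16: L0/L1/L2 = DE/BC/- → run D
t=17: L0/L1/L2 = DE/BC/- → run D
t=18: L0/L1/L2 = DE/BC/- → run D
t=19: L0/L1/L2 = E/BC/- → run E
t=20: L0/L1/L2 = E/BC/- → run E
t=21: L0/L1/L2 = E/BC/- → run E
t=22: L0/L1/L2 = -/BC/- → run B
t=23: L0/L1/L2 = -/BC/- → run B
t=24: L0/L1/L2 = -/C/- → run C
t=25: L0/L1/L2 = -/C/- → run C
t=26: (idle)
t=27: (idle)
t=28: (idle)
t=29: (idle)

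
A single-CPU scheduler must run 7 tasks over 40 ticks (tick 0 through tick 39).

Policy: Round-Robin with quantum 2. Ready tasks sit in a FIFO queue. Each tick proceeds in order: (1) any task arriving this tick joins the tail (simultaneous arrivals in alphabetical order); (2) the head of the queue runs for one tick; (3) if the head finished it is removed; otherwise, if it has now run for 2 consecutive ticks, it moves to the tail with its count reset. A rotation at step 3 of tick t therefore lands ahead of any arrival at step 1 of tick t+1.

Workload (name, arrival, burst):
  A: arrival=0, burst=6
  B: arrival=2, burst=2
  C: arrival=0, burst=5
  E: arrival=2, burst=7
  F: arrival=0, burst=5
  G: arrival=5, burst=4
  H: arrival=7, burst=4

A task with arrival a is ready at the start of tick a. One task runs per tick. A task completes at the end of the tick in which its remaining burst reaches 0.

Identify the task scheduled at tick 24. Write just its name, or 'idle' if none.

t=0: queue=[A,C,F] q_used=0 → run A
t=1: queue=[A,C,F] q_used=1 → run A
t=2: queue=[C,F,A,B,E] q_used=0 → run C
t=3: queue=[C,F,A,B,E] q_used=1 → run C
t=4: queue=[F,A,B,E,C] q_used=0 → run F
t=5: queue=[F,A,B,E,C,G] q_used=1 → run F
t=6: queue=[A,B,E,C,G,F] q_used=0 → run A
t=7: queue=[A,B,E,C,G,F,H] q_used=1 → run A
t=8: queue=[B,E,C,G,F,H,A] q_used=0 → run B
t=9: queue=[B,E,C,G,F,H,A] q_used=1 → run B
t=10: queue=[E,C,G,F,H,A] q_used=0 → run E
t=11: queue=[E,C,G,F,H,A] q_used=1 → run E
t=12: queue=[C,G,F,H,A,E] q_used=0 → run C
t=13: queue=[C,G,F,H,A,E] q_used=1 → run C
t=14: queue=[G,F,H,A,E,C] q_used=0 → run G
t=15: queue=[G,F,H,A,E,C] q_used=1 → run G
t=16: queue=[F,H,A,E,C,G] q_used=0 → run F
t=17: queue=[F,H,A,E,C,G] q_used=1 → run F
t=18: queue=[H,A,E,C,G,F] q_used=0 → run H
t=19: queue=[H,A,E,C,G,F] q_used=1 → run H
t=20: queue=[A,E,C,G,F,H] q_used=0 → run A
t=21: queue=[A,E,C,G,F,H] q_used=1 → run A
t=22: queue=[E,C,G,F,H] q_used=0 → run E
t=23: queue=[E,C,G,F,H] q_used=1 → run E
t=24: queue=[C,G,F,H,E] q_used=0 → run C
t=25: queue=[G,F,H,E] q_used=0 → run G
t=26: queue=[G,F,H,E] q_used=1 → run G
t=27: queue=[F,H,E] q_used=0 → run F
t=28: queue=[H,E] q_used=0 → run H
t=29: queue=[H,E] q_used=1 → run H
t=30: queue=[E] q_used=0 → run E
t=31: queue=[E] q_used=1 → run E
t=32: queue=[E] q_used=0 → run E
t=33: (idle)
t=34: (idle)
t=35: (idle)
t=36: (idle)
t=37: (idle)
t=38: (idle)
t=39: (idle)

running at tick 24 = C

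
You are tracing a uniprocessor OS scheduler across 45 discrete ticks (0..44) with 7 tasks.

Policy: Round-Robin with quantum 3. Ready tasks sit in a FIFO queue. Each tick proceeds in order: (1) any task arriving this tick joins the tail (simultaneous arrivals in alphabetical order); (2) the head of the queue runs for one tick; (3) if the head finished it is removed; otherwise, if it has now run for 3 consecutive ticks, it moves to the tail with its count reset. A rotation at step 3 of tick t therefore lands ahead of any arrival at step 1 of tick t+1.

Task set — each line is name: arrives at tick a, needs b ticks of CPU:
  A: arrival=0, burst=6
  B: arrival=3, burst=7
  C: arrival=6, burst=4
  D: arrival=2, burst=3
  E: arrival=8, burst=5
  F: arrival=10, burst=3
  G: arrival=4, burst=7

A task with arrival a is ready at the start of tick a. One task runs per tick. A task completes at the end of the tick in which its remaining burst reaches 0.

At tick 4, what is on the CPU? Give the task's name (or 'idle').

t=0: queue=[A] q_used=0 → run A
t=1: queue=[A] q_used=1 → run A
t=2: queue=[A,D] q_used=2 → run A
t=3: queue=[D,A,B] q_used=0 → run D
t=4: queue=[D,A,B,G] q_used=1 → run D
t=5: queue=[D,A,B,G] q_used=2 → run D
t=6: queue=[A,B,G,C] q_used=0 → run A
t=7: queue=[A,B,G,C] q_used=1 → run A
t=8: queue=[A,B,G,C,E] q_used=2 → run A
t=9: queue=[B,G,C,E] q_used=0 → run B
t=10: queue=[B,G,C,E,F] q_used=1 → run B
t=11: queue=[B,G,C,E,F] q_used=2 → run B
t=12: queue=[G,C,E,F,B] q_used=0 → run G
t=13: queue=[G,C,E,F,B] q_used=1 → run G
t=14: queue=[G,C,E,F,B] q_used=2 → run G
t=15: queue=[C,E,F,B,G] q_used=0 → run C
t=16: queue=[C,E,F,B,G] q_used=1 → run C
t=17: queue=[C,E,F,B,G] q_used=2 → run C
t=18: queue=[E,F,B,G,C] q_used=0 → run E
t=19: queue=[E,F,B,G,C] q_used=1 → run E
t=20: queue=[E,F,B,G,C] q_used=2 → run E
t=21: queue=[F,B,G,C,E] q_used=0 → run F
t=22: queue=[F,B,G,C,E] q_used=1 → run F
t=23: queue=[F,B,G,C,E] q_used=2 → run F
t=24: queue=[B,G,C,E] q_used=0 → run B
t=25: queue=[B,G,C,E] q_used=1 → run B
t=26: queue=[B,G,C,E] q_used=2 → run B
t=27: queue=[G,C,E,B] q_used=0 → run G
t=28: queue=[G,C,E,B] q_used=1 → run G
t=29: queue=[G,C,E,B] q_used=2 → run G
t=30: queue=[C,E,B,G] q_used=0 → run C
t=31: queue=[E,B,G] q_used=0 → run E
t=32: queue=[E,B,G] q_used=1 → run E
t=33: queue=[B,G] q_used=0 → run B
t=34: queue=[G] q_used=0 → run G
t=35: (idle)
t=36: (idle)
t=37: (idle)
t=38: (idle)
t=39: (idle)
t=40: (idle)
t=41: (idle)
t=42: (idle)
t=43: (idle)
t=44: (idle)

running at tick 4 = D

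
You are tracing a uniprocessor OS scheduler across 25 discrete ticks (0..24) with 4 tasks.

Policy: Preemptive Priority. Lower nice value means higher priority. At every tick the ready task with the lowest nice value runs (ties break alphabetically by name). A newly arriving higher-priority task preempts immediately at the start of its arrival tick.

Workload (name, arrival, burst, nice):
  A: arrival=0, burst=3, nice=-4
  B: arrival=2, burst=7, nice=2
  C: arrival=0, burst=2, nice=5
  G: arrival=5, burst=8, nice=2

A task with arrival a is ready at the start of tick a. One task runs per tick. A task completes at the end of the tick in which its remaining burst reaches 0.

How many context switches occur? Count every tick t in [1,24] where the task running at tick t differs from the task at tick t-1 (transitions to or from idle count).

context switches = 4

t=0: ready={A,C} → run A
t=1: ready={A,C} → run A
t=2: ready={A,B,C} → run A
t=3: ready={B,C} → run B
t=4: ready={B,C} → run B
t=5: ready={B,C,G} → run B
t=6: ready={B,C,G} → run B
t=7: ready={B,C,G} → run B
t=8: ready={B,C,G} → run B
t=9: ready={B,C,G} → run B
t=10: ready={C,G} → run G
t=11: ready={C,G} → run G
t=12: ready={C,G} → run G
t=13: ready={C,G} → run G
t=14: ready={C,G} → run G
t=15: ready={C,G} → run G
t=16: ready={C,G} → run G
t=17: ready={C,G} → run G
t=18: ready={C} → run C
t=19: ready={C} → run C
t=20: (idle)
t=21: (idle)
t=22: (idle)
t=23: (idle)
t=24: (idle)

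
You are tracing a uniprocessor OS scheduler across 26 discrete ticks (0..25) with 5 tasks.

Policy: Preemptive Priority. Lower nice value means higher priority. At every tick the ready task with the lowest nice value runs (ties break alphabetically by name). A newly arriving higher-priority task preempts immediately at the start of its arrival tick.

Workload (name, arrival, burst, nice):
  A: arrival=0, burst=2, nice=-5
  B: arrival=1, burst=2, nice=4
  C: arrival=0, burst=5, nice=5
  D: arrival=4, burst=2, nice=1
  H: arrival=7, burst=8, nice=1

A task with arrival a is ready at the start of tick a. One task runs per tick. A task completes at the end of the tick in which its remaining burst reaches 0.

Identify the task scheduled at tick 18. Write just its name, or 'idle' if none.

t=0: ready={A,C} → run A
t=1: ready={A,B,C} → run A
t=2: ready={B,C} → run B
t=3: ready={B,C} → run B
t=4: ready={C,D} → run D
t=5: ready={C,D} → run D
t=6: ready={C} → run C
t=7: ready={C,H} → run H
t=8: ready={C,H} → run H
t=9: ready={C,H} → run H
t=10: ready={C,H} → run H
t=11: ready={C,H} → run H
t=12: ready={C,H} → run H
t=13: ready={C,H} → run H
t=14: ready={C,H} → run H
t=15: ready={C} → run C
t=16: ready={C} → run C
t=17: ready={C} → run C
t=18: ready={C} → run C
t=19: (idle)
t=20: (idle)
t=21: (idle)
t=22: (idle)
t=23: (idle)
t=24: (idle)
t=25: (idle)

running at tick 18 = C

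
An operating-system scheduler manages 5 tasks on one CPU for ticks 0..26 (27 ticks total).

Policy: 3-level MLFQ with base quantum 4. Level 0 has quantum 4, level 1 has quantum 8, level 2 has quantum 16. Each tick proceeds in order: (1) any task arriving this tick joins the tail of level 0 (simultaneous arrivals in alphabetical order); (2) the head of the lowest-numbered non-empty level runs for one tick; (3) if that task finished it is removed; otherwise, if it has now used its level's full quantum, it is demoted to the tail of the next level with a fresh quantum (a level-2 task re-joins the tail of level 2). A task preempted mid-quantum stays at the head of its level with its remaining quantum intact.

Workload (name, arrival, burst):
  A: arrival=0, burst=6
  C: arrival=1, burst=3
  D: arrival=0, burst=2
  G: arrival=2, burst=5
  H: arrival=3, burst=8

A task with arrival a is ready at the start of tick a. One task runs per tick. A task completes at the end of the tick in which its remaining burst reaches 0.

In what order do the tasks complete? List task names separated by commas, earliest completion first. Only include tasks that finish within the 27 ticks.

completion order = D, C, A, G, H

t=0: L0/L1/L2 = AD/-/- → run A
t=1: L0/L1/L2 = ADC/-/- → run A
t=2: L0/L1/L2 = ADCG/-/- → run A
t=3: L0/L1/L2 = ADCGH/-/- → run A
t=4: L0/L1/L2 = DCGH/A/- → run D
t=5: L0/L1/L2 = DCGH/A/- → run D
t=6: L0/L1/L2 = CGH/A/- → run C
t=7: L0/L1/L2 = CGH/A/- → run C
t=8: L0/L1/L2 = CGH/A/- → run C
t=9: L0/L1/L2 = GH/A/- → run G
t=10: L0/L1/L2 = GH/A/- → run G
t=11: L0/L1/L2 = GH/A/- → run G
t=12: L0/L1/L2 = GH/A/- → run G
t=13: L0/L1/L2 = H/AG/- → run H
t=14: L0/L1/L2 = H/AG/- → run H
t=15: L0/L1/L2 = H/AG/- → run H
t=16: L0/L1/L2 = H/AG/- → run H
t=17: L0/L1/L2 = -/AGH/- → run A
t=18: L0/L1/L2 = -/AGH/- → run A
t=19: L0/L1/L2 = -/GH/- → run G
t=20: L0/L1/L2 = -/H/- → run H
t=21: L0/L1/L2 = -/H/- → run H
t=22: L0/L1/L2 = -/H/- → run H
t=23: L0/L1/L2 = -/H/- → run H
t=24: (idle)
t=25: (idle)
t=26: (idle)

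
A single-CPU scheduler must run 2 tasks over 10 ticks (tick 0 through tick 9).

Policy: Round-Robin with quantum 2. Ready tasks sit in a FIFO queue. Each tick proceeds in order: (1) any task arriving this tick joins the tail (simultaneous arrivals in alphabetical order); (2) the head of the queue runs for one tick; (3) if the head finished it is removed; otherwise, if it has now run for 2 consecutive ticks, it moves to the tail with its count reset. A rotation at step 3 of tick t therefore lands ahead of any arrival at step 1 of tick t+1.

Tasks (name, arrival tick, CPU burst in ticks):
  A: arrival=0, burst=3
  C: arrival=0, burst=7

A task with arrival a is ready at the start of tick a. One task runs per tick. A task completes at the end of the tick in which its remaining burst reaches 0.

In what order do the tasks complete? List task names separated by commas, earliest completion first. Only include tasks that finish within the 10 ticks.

t=0: queue=[A,C] q_used=0 → run A
t=1: queue=[A,C] q_used=1 → run A
t=2: queue=[C,A] q_used=0 → run C
t=3: queue=[C,A] q_used=1 → run C
t=4: queue=[A,C] q_used=0 → run A
t=5: queue=[C] q_used=0 → run C
t=6: queue=[C] q_used=1 → run C
t=7: queue=[C] q_used=0 → run C
t=8: queue=[C] q_used=1 → run C
t=9: queue=[C] q_used=0 → run C

completion order = A, C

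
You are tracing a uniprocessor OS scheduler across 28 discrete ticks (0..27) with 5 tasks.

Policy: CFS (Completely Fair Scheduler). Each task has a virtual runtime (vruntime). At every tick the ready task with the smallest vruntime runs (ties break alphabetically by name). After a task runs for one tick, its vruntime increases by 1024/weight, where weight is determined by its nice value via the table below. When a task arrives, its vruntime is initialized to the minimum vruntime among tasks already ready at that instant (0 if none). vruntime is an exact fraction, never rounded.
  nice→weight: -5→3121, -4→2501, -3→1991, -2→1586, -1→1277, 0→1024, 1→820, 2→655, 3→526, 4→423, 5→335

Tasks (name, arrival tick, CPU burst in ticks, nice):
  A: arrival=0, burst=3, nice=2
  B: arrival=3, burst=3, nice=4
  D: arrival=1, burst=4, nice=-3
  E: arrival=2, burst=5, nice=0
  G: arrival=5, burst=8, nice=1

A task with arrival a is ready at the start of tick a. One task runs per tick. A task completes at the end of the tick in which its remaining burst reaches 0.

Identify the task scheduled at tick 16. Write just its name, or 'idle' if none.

t=0: vr[A=0] → run A
t=1: vr[A=1024/655 D=1024/655] → run A
t=2: vr[A=2048/655 D=1024/655 E=1024/655] → run D
t=3: vr[A=2048/655 B=1024/655 D=2709504/1304105 E=1024/655] → run B
t=4: vr[A=2048/655 B=1103872/277065 D=2709504/1304105 E=1024/655] → run E
t=5: vr[A=2048/655 B=1103872/277065 D=2709504/1304105 E=1679/655 G=2709504/1304105] → run D
t=6: vr[A=2048/655 B=1103872/277065 D=3380224/1304105 E=1679/655 G=2709504/1304105] → run G
t=7: vr[A=2048/655 B=1103872/277065 D=3380224/1304105 E=1679/655 G=35571968/10693661] → run E
t=8: vr[A=2048/655 B=1103872/277065 D=3380224/1304105 E=2334/655 G=35571968/10693661] → run D
t=9: vr[A=2048/655 B=1103872/277065 D=4050944/1304105 E=2334/655 G=35571968/10693661] → run D
t=10: vr[A=2048/655 B=1103872/277065 E=2334/655 G=35571968/10693661] → run A
t=11: vr[B=1103872/277065 E=2334/655 G=35571968/10693661] → run G
t=12: vr[B=1103872/277065 E=2334/655 G=244630016/53468305] → run E
t=13: vr[B=1103872/277065 E=2989/655 G=244630016/53468305] → run B
t=14: vr[B=1774592/277065 E=2989/655 G=244630016/53468305] → run E
t=15: vr[B=1774592/277065 E=3644/655 G=244630016/53468305] → run G
t=16: vr[B=1774592/277065 E=3644/655 G=311400192/53468305] → run E
t=17: vr[B=1774592/277065 G=311400192/53468305] → run G
t=18: vr[B=1774592/277065 G=378170368/53468305] → run B
t=19: vr[G=378170368/53468305] → run G
t=20: vr[G=444940544/53468305] → run G
t=21: vr[G=102342144/10693661] → run G
t=22: vr[G=578480896/53468305] → run G
t=23: (idle)
t=24: (idle)
t=25: (idle)
t=26: (idle)
t=27: (idle)

running at tick 16 = E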